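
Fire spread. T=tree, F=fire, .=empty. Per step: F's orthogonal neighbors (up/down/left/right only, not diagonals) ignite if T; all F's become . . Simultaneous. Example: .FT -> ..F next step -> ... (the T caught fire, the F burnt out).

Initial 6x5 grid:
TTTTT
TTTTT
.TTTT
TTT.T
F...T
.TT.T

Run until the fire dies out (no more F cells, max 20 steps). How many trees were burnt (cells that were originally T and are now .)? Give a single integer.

Answer: 20

Derivation:
Step 1: +1 fires, +1 burnt (F count now 1)
Step 2: +1 fires, +1 burnt (F count now 1)
Step 3: +2 fires, +1 burnt (F count now 2)
Step 4: +2 fires, +2 burnt (F count now 2)
Step 5: +4 fires, +2 burnt (F count now 4)
Step 6: +4 fires, +4 burnt (F count now 4)
Step 7: +3 fires, +4 burnt (F count now 3)
Step 8: +2 fires, +3 burnt (F count now 2)
Step 9: +1 fires, +2 burnt (F count now 1)
Step 10: +0 fires, +1 burnt (F count now 0)
Fire out after step 10
Initially T: 22, now '.': 28
Total burnt (originally-T cells now '.'): 20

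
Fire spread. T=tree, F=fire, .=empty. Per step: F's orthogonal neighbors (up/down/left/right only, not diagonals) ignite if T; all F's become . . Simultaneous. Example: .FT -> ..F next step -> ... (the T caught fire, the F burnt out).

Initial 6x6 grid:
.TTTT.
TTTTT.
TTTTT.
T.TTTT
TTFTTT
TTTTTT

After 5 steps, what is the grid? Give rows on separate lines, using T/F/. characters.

Step 1: 4 trees catch fire, 1 burn out
  .TTTT.
  TTTTT.
  TTTTT.
  T.FTTT
  TF.FTT
  TTFTTT
Step 2: 6 trees catch fire, 4 burn out
  .TTTT.
  TTTTT.
  TTFTT.
  T..FTT
  F...FT
  TF.FTT
Step 3: 8 trees catch fire, 6 burn out
  .TTTT.
  TTFTT.
  TF.FT.
  F...FT
  .....F
  F...FT
Step 4: 7 trees catch fire, 8 burn out
  .TFTT.
  TF.FT.
  F...F.
  .....F
  ......
  .....F
Step 5: 4 trees catch fire, 7 burn out
  .F.FT.
  F...F.
  ......
  ......
  ......
  ......

.F.FT.
F...F.
......
......
......
......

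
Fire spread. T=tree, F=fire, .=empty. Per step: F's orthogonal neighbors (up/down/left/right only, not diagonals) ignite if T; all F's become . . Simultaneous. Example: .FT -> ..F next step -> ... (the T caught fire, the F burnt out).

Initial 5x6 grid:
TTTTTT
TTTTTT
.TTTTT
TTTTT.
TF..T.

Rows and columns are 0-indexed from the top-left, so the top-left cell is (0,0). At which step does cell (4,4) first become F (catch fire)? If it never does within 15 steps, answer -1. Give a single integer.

Step 1: cell (4,4)='T' (+2 fires, +1 burnt)
Step 2: cell (4,4)='T' (+3 fires, +2 burnt)
Step 3: cell (4,4)='T' (+3 fires, +3 burnt)
Step 4: cell (4,4)='T' (+5 fires, +3 burnt)
Step 5: cell (4,4)='F' (+5 fires, +5 burnt)
  -> target ignites at step 5
Step 6: cell (4,4)='.' (+3 fires, +5 burnt)
Step 7: cell (4,4)='.' (+2 fires, +3 burnt)
Step 8: cell (4,4)='.' (+1 fires, +2 burnt)
Step 9: cell (4,4)='.' (+0 fires, +1 burnt)
  fire out at step 9

5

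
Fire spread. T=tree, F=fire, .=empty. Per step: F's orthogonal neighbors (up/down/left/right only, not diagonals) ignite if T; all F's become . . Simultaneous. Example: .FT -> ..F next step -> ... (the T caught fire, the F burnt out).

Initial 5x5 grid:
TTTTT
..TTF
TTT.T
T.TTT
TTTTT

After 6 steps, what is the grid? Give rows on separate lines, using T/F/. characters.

Step 1: 3 trees catch fire, 1 burn out
  TTTTF
  ..TF.
  TTT.F
  T.TTT
  TTTTT
Step 2: 3 trees catch fire, 3 burn out
  TTTF.
  ..F..
  TTT..
  T.TTF
  TTTTT
Step 3: 4 trees catch fire, 3 burn out
  TTF..
  .....
  TTF..
  T.TF.
  TTTTF
Step 4: 4 trees catch fire, 4 burn out
  TF...
  .....
  TF...
  T.F..
  TTTF.
Step 5: 3 trees catch fire, 4 burn out
  F....
  .....
  F....
  T....
  TTF..
Step 6: 2 trees catch fire, 3 burn out
  .....
  .....
  .....
  F....
  TF...

.....
.....
.....
F....
TF...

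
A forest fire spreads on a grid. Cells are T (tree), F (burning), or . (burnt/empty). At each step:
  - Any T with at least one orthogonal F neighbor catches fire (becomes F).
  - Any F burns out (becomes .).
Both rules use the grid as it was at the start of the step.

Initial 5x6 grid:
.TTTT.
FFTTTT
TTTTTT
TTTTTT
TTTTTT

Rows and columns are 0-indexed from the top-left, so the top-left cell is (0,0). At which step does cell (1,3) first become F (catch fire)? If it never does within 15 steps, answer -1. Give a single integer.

Step 1: cell (1,3)='T' (+4 fires, +2 burnt)
Step 2: cell (1,3)='F' (+5 fires, +4 burnt)
  -> target ignites at step 2
Step 3: cell (1,3)='.' (+6 fires, +5 burnt)
Step 4: cell (1,3)='.' (+5 fires, +6 burnt)
Step 5: cell (1,3)='.' (+3 fires, +5 burnt)
Step 6: cell (1,3)='.' (+2 fires, +3 burnt)
Step 7: cell (1,3)='.' (+1 fires, +2 burnt)
Step 8: cell (1,3)='.' (+0 fires, +1 burnt)
  fire out at step 8

2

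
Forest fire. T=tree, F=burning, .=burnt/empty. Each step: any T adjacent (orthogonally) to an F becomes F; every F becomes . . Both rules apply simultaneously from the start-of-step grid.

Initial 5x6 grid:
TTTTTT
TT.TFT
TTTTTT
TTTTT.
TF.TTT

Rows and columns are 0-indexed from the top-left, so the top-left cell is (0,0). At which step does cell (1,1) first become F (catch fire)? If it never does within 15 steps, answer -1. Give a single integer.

Step 1: cell (1,1)='T' (+6 fires, +2 burnt)
Step 2: cell (1,1)='T' (+8 fires, +6 burnt)
Step 3: cell (1,1)='F' (+6 fires, +8 burnt)
  -> target ignites at step 3
Step 4: cell (1,1)='.' (+4 fires, +6 burnt)
Step 5: cell (1,1)='.' (+1 fires, +4 burnt)
Step 6: cell (1,1)='.' (+0 fires, +1 burnt)
  fire out at step 6

3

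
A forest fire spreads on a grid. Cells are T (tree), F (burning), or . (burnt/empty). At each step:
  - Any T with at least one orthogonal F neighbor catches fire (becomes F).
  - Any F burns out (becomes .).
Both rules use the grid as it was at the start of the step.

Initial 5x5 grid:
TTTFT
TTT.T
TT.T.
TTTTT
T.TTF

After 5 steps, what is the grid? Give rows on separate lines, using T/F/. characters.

Step 1: 4 trees catch fire, 2 burn out
  TTF.F
  TTT.T
  TT.T.
  TTTTF
  T.TF.
Step 2: 5 trees catch fire, 4 burn out
  TF...
  TTF.F
  TT.T.
  TTTF.
  T.F..
Step 3: 4 trees catch fire, 5 burn out
  F....
  TF...
  TT.F.
  TTF..
  T....
Step 4: 3 trees catch fire, 4 burn out
  .....
  F....
  TF...
  TF...
  T....
Step 5: 2 trees catch fire, 3 burn out
  .....
  .....
  F....
  F....
  T....

.....
.....
F....
F....
T....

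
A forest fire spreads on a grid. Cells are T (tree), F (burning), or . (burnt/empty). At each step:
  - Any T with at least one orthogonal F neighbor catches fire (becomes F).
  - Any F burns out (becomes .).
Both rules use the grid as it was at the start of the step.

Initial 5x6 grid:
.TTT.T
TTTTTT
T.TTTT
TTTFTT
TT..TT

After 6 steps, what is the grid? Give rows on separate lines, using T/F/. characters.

Step 1: 3 trees catch fire, 1 burn out
  .TTT.T
  TTTTTT
  T.TFTT
  TTF.FT
  TT..TT
Step 2: 6 trees catch fire, 3 burn out
  .TTT.T
  TTTFTT
  T.F.FT
  TF...F
  TT..FT
Step 3: 7 trees catch fire, 6 burn out
  .TTF.T
  TTF.FT
  T....F
  F.....
  TF...F
Step 4: 5 trees catch fire, 7 burn out
  .TF..T
  TF...F
  F.....
  ......
  F.....
Step 5: 3 trees catch fire, 5 burn out
  .F...F
  F.....
  ......
  ......
  ......
Step 6: 0 trees catch fire, 3 burn out
  ......
  ......
  ......
  ......
  ......

......
......
......
......
......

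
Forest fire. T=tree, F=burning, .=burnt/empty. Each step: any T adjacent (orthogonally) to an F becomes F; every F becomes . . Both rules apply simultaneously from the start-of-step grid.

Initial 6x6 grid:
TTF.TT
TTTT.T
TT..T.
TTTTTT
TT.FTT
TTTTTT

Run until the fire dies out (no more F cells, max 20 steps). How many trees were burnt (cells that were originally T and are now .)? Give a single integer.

Step 1: +5 fires, +2 burnt (F count now 5)
Step 2: +8 fires, +5 burnt (F count now 8)
Step 3: +7 fires, +8 burnt (F count now 7)
Step 4: +4 fires, +7 burnt (F count now 4)
Step 5: +1 fires, +4 burnt (F count now 1)
Step 6: +0 fires, +1 burnt (F count now 0)
Fire out after step 6
Initially T: 28, now '.': 33
Total burnt (originally-T cells now '.'): 25

Answer: 25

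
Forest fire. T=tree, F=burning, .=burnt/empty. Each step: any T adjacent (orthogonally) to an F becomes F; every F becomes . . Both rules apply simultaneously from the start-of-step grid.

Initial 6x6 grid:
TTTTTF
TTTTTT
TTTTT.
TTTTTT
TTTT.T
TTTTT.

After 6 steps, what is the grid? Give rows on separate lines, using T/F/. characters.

Step 1: 2 trees catch fire, 1 burn out
  TTTTF.
  TTTTTF
  TTTTT.
  TTTTTT
  TTTT.T
  TTTTT.
Step 2: 2 trees catch fire, 2 burn out
  TTTF..
  TTTTF.
  TTTTT.
  TTTTTT
  TTTT.T
  TTTTT.
Step 3: 3 trees catch fire, 2 burn out
  TTF...
  TTTF..
  TTTTF.
  TTTTTT
  TTTT.T
  TTTTT.
Step 4: 4 trees catch fire, 3 burn out
  TF....
  TTF...
  TTTF..
  TTTTFT
  TTTT.T
  TTTTT.
Step 5: 5 trees catch fire, 4 burn out
  F.....
  TF....
  TTF...
  TTTF.F
  TTTT.T
  TTTTT.
Step 6: 5 trees catch fire, 5 burn out
  ......
  F.....
  TF....
  TTF...
  TTTF.F
  TTTTT.

......
F.....
TF....
TTF...
TTTF.F
TTTTT.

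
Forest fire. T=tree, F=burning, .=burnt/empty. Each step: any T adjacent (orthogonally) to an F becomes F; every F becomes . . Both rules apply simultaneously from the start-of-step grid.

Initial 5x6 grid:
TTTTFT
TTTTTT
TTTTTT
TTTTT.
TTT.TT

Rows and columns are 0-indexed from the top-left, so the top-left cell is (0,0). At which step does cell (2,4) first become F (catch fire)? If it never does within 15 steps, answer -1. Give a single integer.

Step 1: cell (2,4)='T' (+3 fires, +1 burnt)
Step 2: cell (2,4)='F' (+4 fires, +3 burnt)
  -> target ignites at step 2
Step 3: cell (2,4)='.' (+5 fires, +4 burnt)
Step 4: cell (2,4)='.' (+5 fires, +5 burnt)
Step 5: cell (2,4)='.' (+4 fires, +5 burnt)
Step 6: cell (2,4)='.' (+3 fires, +4 burnt)
Step 7: cell (2,4)='.' (+2 fires, +3 burnt)
Step 8: cell (2,4)='.' (+1 fires, +2 burnt)
Step 9: cell (2,4)='.' (+0 fires, +1 burnt)
  fire out at step 9

2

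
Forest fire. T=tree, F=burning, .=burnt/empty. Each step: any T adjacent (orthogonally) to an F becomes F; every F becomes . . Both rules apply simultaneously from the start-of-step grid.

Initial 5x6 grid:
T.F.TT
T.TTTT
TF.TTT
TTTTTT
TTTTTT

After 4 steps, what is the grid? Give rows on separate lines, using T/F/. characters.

Step 1: 3 trees catch fire, 2 burn out
  T...TT
  T.FTTT
  F..TTT
  TFTTTT
  TTTTTT
Step 2: 5 trees catch fire, 3 burn out
  T...TT
  F..FTT
  ...TTT
  F.FTTT
  TFTTTT
Step 3: 6 trees catch fire, 5 burn out
  F...TT
  ....FT
  ...FTT
  ...FTT
  F.FTTT
Step 4: 5 trees catch fire, 6 burn out
  ....FT
  .....F
  ....FT
  ....FT
  ...FTT

....FT
.....F
....FT
....FT
...FTT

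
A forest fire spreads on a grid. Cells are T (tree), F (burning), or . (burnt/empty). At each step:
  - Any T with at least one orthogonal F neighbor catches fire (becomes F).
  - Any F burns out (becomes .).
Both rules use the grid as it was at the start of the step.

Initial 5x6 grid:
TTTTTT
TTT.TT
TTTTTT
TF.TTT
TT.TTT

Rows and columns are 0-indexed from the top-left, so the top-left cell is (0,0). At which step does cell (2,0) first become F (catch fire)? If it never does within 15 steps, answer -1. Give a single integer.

Step 1: cell (2,0)='T' (+3 fires, +1 burnt)
Step 2: cell (2,0)='F' (+4 fires, +3 burnt)
  -> target ignites at step 2
Step 3: cell (2,0)='.' (+4 fires, +4 burnt)
Step 4: cell (2,0)='.' (+4 fires, +4 burnt)
Step 5: cell (2,0)='.' (+5 fires, +4 burnt)
Step 6: cell (2,0)='.' (+4 fires, +5 burnt)
Step 7: cell (2,0)='.' (+2 fires, +4 burnt)
Step 8: cell (2,0)='.' (+0 fires, +2 burnt)
  fire out at step 8

2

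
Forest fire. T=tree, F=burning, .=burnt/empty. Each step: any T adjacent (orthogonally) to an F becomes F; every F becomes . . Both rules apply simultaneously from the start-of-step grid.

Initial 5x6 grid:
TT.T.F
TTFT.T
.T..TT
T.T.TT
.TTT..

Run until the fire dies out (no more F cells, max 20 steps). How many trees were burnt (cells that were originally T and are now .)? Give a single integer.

Step 1: +3 fires, +2 burnt (F count now 3)
Step 2: +5 fires, +3 burnt (F count now 5)
Step 3: +3 fires, +5 burnt (F count now 3)
Step 4: +1 fires, +3 burnt (F count now 1)
Step 5: +0 fires, +1 burnt (F count now 0)
Fire out after step 5
Initially T: 17, now '.': 25
Total burnt (originally-T cells now '.'): 12

Answer: 12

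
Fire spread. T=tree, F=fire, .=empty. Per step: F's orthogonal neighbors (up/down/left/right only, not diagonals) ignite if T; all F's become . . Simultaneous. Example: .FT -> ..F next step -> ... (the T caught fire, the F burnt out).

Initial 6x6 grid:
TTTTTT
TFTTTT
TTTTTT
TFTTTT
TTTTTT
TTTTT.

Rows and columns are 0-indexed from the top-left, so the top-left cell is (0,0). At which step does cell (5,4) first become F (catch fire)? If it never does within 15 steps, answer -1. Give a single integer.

Step 1: cell (5,4)='T' (+7 fires, +2 burnt)
Step 2: cell (5,4)='T' (+9 fires, +7 burnt)
Step 3: cell (5,4)='T' (+7 fires, +9 burnt)
Step 4: cell (5,4)='T' (+6 fires, +7 burnt)
Step 5: cell (5,4)='F' (+4 fires, +6 burnt)
  -> target ignites at step 5
Step 6: cell (5,4)='.' (+0 fires, +4 burnt)
  fire out at step 6

5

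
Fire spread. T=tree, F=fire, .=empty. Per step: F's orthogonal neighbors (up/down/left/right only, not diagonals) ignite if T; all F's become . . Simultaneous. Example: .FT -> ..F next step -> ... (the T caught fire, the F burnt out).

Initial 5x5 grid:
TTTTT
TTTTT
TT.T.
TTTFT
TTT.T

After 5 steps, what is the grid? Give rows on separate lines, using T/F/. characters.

Step 1: 3 trees catch fire, 1 burn out
  TTTTT
  TTTTT
  TT.F.
  TTF.F
  TTT.T
Step 2: 4 trees catch fire, 3 burn out
  TTTTT
  TTTFT
  TT...
  TF...
  TTF.F
Step 3: 6 trees catch fire, 4 burn out
  TTTFT
  TTF.F
  TF...
  F....
  TF...
Step 4: 5 trees catch fire, 6 burn out
  TTF.F
  TF...
  F....
  .....
  F....
Step 5: 2 trees catch fire, 5 burn out
  TF...
  F....
  .....
  .....
  .....

TF...
F....
.....
.....
.....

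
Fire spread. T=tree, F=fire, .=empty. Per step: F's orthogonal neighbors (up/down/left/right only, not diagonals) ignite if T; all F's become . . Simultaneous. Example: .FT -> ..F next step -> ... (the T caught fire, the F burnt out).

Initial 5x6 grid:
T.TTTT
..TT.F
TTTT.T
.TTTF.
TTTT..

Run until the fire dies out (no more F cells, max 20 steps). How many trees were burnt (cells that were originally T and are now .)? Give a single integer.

Step 1: +3 fires, +2 burnt (F count now 3)
Step 2: +4 fires, +3 burnt (F count now 4)
Step 3: +5 fires, +4 burnt (F count now 5)
Step 4: +4 fires, +5 burnt (F count now 4)
Step 5: +2 fires, +4 burnt (F count now 2)
Step 6: +0 fires, +2 burnt (F count now 0)
Fire out after step 6
Initially T: 19, now '.': 29
Total burnt (originally-T cells now '.'): 18

Answer: 18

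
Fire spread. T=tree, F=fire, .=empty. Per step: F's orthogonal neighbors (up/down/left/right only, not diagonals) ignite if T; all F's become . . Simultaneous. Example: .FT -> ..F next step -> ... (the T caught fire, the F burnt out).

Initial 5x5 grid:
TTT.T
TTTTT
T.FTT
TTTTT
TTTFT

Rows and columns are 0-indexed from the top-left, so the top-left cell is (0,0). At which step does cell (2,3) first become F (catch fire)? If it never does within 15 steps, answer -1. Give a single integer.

Step 1: cell (2,3)='F' (+6 fires, +2 burnt)
  -> target ignites at step 1
Step 2: cell (2,3)='.' (+7 fires, +6 burnt)
Step 3: cell (2,3)='.' (+5 fires, +7 burnt)
Step 4: cell (2,3)='.' (+3 fires, +5 burnt)
Step 5: cell (2,3)='.' (+0 fires, +3 burnt)
  fire out at step 5

1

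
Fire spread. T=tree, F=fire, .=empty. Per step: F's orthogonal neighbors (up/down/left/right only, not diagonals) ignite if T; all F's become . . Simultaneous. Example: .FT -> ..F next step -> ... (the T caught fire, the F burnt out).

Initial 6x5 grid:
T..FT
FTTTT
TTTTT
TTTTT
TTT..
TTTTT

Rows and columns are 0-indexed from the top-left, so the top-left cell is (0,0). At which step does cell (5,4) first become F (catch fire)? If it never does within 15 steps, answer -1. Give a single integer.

Step 1: cell (5,4)='T' (+5 fires, +2 burnt)
Step 2: cell (5,4)='T' (+5 fires, +5 burnt)
Step 3: cell (5,4)='T' (+5 fires, +5 burnt)
Step 4: cell (5,4)='T' (+4 fires, +5 burnt)
Step 5: cell (5,4)='T' (+2 fires, +4 burnt)
Step 6: cell (5,4)='T' (+1 fires, +2 burnt)
Step 7: cell (5,4)='T' (+1 fires, +1 burnt)
Step 8: cell (5,4)='F' (+1 fires, +1 burnt)
  -> target ignites at step 8
Step 9: cell (5,4)='.' (+0 fires, +1 burnt)
  fire out at step 9

8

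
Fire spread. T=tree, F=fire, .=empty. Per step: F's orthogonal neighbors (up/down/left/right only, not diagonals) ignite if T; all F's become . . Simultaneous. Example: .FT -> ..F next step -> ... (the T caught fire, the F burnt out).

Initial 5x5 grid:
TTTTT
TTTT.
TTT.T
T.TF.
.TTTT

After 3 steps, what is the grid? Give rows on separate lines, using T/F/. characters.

Step 1: 2 trees catch fire, 1 burn out
  TTTTT
  TTTT.
  TTT.T
  T.F..
  .TTFT
Step 2: 3 trees catch fire, 2 burn out
  TTTTT
  TTTT.
  TTF.T
  T....
  .TF.F
Step 3: 3 trees catch fire, 3 burn out
  TTTTT
  TTFT.
  TF..T
  T....
  .F...

TTTTT
TTFT.
TF..T
T....
.F...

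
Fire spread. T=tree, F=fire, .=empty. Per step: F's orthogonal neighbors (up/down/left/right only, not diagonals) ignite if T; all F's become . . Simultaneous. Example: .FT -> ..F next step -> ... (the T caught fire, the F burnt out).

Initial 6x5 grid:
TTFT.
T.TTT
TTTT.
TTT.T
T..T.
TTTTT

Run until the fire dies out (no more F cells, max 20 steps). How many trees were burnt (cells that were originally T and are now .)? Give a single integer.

Answer: 21

Derivation:
Step 1: +3 fires, +1 burnt (F count now 3)
Step 2: +3 fires, +3 burnt (F count now 3)
Step 3: +5 fires, +3 burnt (F count now 5)
Step 4: +2 fires, +5 burnt (F count now 2)
Step 5: +1 fires, +2 burnt (F count now 1)
Step 6: +1 fires, +1 burnt (F count now 1)
Step 7: +1 fires, +1 burnt (F count now 1)
Step 8: +1 fires, +1 burnt (F count now 1)
Step 9: +1 fires, +1 burnt (F count now 1)
Step 10: +1 fires, +1 burnt (F count now 1)
Step 11: +2 fires, +1 burnt (F count now 2)
Step 12: +0 fires, +2 burnt (F count now 0)
Fire out after step 12
Initially T: 22, now '.': 29
Total burnt (originally-T cells now '.'): 21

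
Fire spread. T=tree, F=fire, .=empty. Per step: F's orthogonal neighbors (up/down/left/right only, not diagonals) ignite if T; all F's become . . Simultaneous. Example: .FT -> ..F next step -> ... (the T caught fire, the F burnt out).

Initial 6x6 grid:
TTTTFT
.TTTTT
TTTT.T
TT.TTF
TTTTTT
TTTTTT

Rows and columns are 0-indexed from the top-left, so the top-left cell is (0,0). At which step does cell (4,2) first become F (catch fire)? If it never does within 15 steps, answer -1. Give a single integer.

Step 1: cell (4,2)='T' (+6 fires, +2 burnt)
Step 2: cell (4,2)='T' (+6 fires, +6 burnt)
Step 3: cell (4,2)='T' (+5 fires, +6 burnt)
Step 4: cell (4,2)='F' (+5 fires, +5 burnt)
  -> target ignites at step 4
Step 5: cell (4,2)='.' (+3 fires, +5 burnt)
Step 6: cell (4,2)='.' (+4 fires, +3 burnt)
Step 7: cell (4,2)='.' (+2 fires, +4 burnt)
Step 8: cell (4,2)='.' (+0 fires, +2 burnt)
  fire out at step 8

4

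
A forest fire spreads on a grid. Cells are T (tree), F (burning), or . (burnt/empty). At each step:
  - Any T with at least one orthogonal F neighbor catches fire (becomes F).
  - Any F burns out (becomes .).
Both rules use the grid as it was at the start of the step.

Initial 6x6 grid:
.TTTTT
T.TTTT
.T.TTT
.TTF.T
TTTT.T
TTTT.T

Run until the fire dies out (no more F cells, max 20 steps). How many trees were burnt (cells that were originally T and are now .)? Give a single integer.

Step 1: +3 fires, +1 burnt (F count now 3)
Step 2: +5 fires, +3 burnt (F count now 5)
Step 3: +7 fires, +5 burnt (F count now 7)
Step 4: +6 fires, +7 burnt (F count now 6)
Step 5: +4 fires, +6 burnt (F count now 4)
Step 6: +1 fires, +4 burnt (F count now 1)
Step 7: +0 fires, +1 burnt (F count now 0)
Fire out after step 7
Initially T: 27, now '.': 35
Total burnt (originally-T cells now '.'): 26

Answer: 26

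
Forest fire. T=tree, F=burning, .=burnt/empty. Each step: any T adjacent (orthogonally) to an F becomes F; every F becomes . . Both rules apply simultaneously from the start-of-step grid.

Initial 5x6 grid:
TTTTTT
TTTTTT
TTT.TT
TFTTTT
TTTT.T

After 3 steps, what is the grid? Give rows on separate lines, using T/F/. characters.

Step 1: 4 trees catch fire, 1 burn out
  TTTTTT
  TTTTTT
  TFT.TT
  F.FTTT
  TFTT.T
Step 2: 6 trees catch fire, 4 burn out
  TTTTTT
  TFTTTT
  F.F.TT
  ...FTT
  F.FT.T
Step 3: 5 trees catch fire, 6 burn out
  TFTTTT
  F.FTTT
  ....TT
  ....FT
  ...F.T

TFTTTT
F.FTTT
....TT
....FT
...F.T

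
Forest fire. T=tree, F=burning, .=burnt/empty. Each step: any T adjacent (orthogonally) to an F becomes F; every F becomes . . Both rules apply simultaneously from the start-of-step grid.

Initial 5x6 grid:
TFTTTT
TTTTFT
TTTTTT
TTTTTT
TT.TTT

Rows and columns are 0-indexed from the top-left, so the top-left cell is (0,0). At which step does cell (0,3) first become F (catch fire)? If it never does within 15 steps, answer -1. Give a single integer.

Step 1: cell (0,3)='T' (+7 fires, +2 burnt)
Step 2: cell (0,3)='F' (+8 fires, +7 burnt)
  -> target ignites at step 2
Step 3: cell (0,3)='.' (+6 fires, +8 burnt)
Step 4: cell (0,3)='.' (+5 fires, +6 burnt)
Step 5: cell (0,3)='.' (+1 fires, +5 burnt)
Step 6: cell (0,3)='.' (+0 fires, +1 burnt)
  fire out at step 6

2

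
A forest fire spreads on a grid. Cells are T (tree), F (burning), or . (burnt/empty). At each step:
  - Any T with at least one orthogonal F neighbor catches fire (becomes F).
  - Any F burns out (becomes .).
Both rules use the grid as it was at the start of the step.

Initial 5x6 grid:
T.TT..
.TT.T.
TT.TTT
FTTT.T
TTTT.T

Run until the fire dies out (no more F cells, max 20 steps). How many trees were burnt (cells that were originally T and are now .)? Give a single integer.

Answer: 19

Derivation:
Step 1: +3 fires, +1 burnt (F count now 3)
Step 2: +3 fires, +3 burnt (F count now 3)
Step 3: +3 fires, +3 burnt (F count now 3)
Step 4: +3 fires, +3 burnt (F count now 3)
Step 5: +2 fires, +3 burnt (F count now 2)
Step 6: +3 fires, +2 burnt (F count now 3)
Step 7: +1 fires, +3 burnt (F count now 1)
Step 8: +1 fires, +1 burnt (F count now 1)
Step 9: +0 fires, +1 burnt (F count now 0)
Fire out after step 9
Initially T: 20, now '.': 29
Total burnt (originally-T cells now '.'): 19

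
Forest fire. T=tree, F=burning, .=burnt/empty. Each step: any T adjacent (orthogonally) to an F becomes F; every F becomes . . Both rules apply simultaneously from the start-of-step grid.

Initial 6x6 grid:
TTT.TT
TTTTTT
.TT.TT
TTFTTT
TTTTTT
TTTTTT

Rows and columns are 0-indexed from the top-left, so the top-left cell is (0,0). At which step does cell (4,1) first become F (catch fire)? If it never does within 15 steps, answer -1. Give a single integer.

Step 1: cell (4,1)='T' (+4 fires, +1 burnt)
Step 2: cell (4,1)='F' (+7 fires, +4 burnt)
  -> target ignites at step 2
Step 3: cell (4,1)='.' (+9 fires, +7 burnt)
Step 4: cell (4,1)='.' (+7 fires, +9 burnt)
Step 5: cell (4,1)='.' (+4 fires, +7 burnt)
Step 6: cell (4,1)='.' (+1 fires, +4 burnt)
Step 7: cell (4,1)='.' (+0 fires, +1 burnt)
  fire out at step 7

2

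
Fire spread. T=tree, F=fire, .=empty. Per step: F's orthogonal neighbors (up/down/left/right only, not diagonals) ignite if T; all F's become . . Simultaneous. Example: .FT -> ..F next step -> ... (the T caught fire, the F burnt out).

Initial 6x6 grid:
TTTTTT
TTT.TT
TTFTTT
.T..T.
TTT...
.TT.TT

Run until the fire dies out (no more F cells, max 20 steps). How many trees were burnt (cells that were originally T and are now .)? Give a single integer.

Step 1: +3 fires, +1 burnt (F count now 3)
Step 2: +5 fires, +3 burnt (F count now 5)
Step 3: +7 fires, +5 burnt (F count now 7)
Step 4: +6 fires, +7 burnt (F count now 6)
Step 5: +2 fires, +6 burnt (F count now 2)
Step 6: +0 fires, +2 burnt (F count now 0)
Fire out after step 6
Initially T: 25, now '.': 34
Total burnt (originally-T cells now '.'): 23

Answer: 23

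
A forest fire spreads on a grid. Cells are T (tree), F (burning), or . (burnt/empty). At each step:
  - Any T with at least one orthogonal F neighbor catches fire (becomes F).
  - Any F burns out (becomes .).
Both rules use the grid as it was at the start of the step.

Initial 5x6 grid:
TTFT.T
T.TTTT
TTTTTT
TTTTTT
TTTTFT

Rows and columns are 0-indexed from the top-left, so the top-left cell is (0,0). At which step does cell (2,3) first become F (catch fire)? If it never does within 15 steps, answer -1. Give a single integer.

Step 1: cell (2,3)='T' (+6 fires, +2 burnt)
Step 2: cell (2,3)='T' (+7 fires, +6 burnt)
Step 3: cell (2,3)='F' (+7 fires, +7 burnt)
  -> target ignites at step 3
Step 4: cell (2,3)='.' (+4 fires, +7 burnt)
Step 5: cell (2,3)='.' (+2 fires, +4 burnt)
Step 6: cell (2,3)='.' (+0 fires, +2 burnt)
  fire out at step 6

3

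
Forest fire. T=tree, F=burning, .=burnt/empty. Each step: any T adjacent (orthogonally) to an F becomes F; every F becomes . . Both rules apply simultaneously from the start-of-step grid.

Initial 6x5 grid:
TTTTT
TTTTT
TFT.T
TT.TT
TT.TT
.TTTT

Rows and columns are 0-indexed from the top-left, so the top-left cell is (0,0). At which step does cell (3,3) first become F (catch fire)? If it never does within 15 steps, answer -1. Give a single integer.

Step 1: cell (3,3)='T' (+4 fires, +1 burnt)
Step 2: cell (3,3)='T' (+5 fires, +4 burnt)
Step 3: cell (3,3)='T' (+5 fires, +5 burnt)
Step 4: cell (3,3)='T' (+3 fires, +5 burnt)
Step 5: cell (3,3)='T' (+3 fires, +3 burnt)
Step 6: cell (3,3)='T' (+3 fires, +3 burnt)
Step 7: cell (3,3)='F' (+2 fires, +3 burnt)
  -> target ignites at step 7
Step 8: cell (3,3)='.' (+0 fires, +2 burnt)
  fire out at step 8

7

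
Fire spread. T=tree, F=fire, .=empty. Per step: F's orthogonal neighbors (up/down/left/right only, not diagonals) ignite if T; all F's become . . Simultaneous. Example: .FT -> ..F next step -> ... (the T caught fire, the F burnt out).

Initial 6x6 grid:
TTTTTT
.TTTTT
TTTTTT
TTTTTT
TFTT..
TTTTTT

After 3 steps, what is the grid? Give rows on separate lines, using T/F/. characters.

Step 1: 4 trees catch fire, 1 burn out
  TTTTTT
  .TTTTT
  TTTTTT
  TFTTTT
  F.FT..
  TFTTTT
Step 2: 6 trees catch fire, 4 burn out
  TTTTTT
  .TTTTT
  TFTTTT
  F.FTTT
  ...F..
  F.FTTT
Step 3: 5 trees catch fire, 6 burn out
  TTTTTT
  .FTTTT
  F.FTTT
  ...FTT
  ......
  ...FTT

TTTTTT
.FTTTT
F.FTTT
...FTT
......
...FTT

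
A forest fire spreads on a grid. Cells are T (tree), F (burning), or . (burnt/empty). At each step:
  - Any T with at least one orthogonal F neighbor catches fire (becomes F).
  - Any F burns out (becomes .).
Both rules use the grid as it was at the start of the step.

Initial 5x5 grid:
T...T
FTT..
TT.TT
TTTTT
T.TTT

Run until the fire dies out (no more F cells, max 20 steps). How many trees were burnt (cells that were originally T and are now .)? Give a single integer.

Answer: 16

Derivation:
Step 1: +3 fires, +1 burnt (F count now 3)
Step 2: +3 fires, +3 burnt (F count now 3)
Step 3: +2 fires, +3 burnt (F count now 2)
Step 4: +1 fires, +2 burnt (F count now 1)
Step 5: +2 fires, +1 burnt (F count now 2)
Step 6: +3 fires, +2 burnt (F count now 3)
Step 7: +2 fires, +3 burnt (F count now 2)
Step 8: +0 fires, +2 burnt (F count now 0)
Fire out after step 8
Initially T: 17, now '.': 24
Total burnt (originally-T cells now '.'): 16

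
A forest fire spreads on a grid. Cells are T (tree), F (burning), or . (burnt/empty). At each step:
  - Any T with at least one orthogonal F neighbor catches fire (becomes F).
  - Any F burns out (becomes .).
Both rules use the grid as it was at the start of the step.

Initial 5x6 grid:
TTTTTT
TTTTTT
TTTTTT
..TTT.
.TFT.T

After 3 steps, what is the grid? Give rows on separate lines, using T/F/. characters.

Step 1: 3 trees catch fire, 1 burn out
  TTTTTT
  TTTTTT
  TTTTTT
  ..FTT.
  .F.F.T
Step 2: 2 trees catch fire, 3 burn out
  TTTTTT
  TTTTTT
  TTFTTT
  ...FT.
  .....T
Step 3: 4 trees catch fire, 2 burn out
  TTTTTT
  TTFTTT
  TF.FTT
  ....F.
  .....T

TTTTTT
TTFTTT
TF.FTT
....F.
.....T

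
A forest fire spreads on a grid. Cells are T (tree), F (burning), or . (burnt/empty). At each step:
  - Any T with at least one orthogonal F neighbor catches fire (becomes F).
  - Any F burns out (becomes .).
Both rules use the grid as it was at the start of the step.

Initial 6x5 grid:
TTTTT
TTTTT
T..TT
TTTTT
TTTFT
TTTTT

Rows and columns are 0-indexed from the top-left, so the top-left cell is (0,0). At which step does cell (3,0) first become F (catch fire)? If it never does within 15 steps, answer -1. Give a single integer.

Step 1: cell (3,0)='T' (+4 fires, +1 burnt)
Step 2: cell (3,0)='T' (+6 fires, +4 burnt)
Step 3: cell (3,0)='T' (+5 fires, +6 burnt)
Step 4: cell (3,0)='F' (+5 fires, +5 burnt)
  -> target ignites at step 4
Step 5: cell (3,0)='.' (+4 fires, +5 burnt)
Step 6: cell (3,0)='.' (+2 fires, +4 burnt)
Step 7: cell (3,0)='.' (+1 fires, +2 burnt)
Step 8: cell (3,0)='.' (+0 fires, +1 burnt)
  fire out at step 8

4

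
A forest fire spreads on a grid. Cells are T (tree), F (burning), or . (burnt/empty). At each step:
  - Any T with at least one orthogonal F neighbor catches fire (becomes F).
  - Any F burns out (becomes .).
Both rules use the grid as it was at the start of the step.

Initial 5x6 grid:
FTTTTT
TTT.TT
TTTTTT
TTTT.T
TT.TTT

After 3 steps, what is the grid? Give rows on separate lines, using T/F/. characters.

Step 1: 2 trees catch fire, 1 burn out
  .FTTTT
  FTT.TT
  TTTTTT
  TTTT.T
  TT.TTT
Step 2: 3 trees catch fire, 2 burn out
  ..FTTT
  .FT.TT
  FTTTTT
  TTTT.T
  TT.TTT
Step 3: 4 trees catch fire, 3 burn out
  ...FTT
  ..F.TT
  .FTTTT
  FTTT.T
  TT.TTT

...FTT
..F.TT
.FTTTT
FTTT.T
TT.TTT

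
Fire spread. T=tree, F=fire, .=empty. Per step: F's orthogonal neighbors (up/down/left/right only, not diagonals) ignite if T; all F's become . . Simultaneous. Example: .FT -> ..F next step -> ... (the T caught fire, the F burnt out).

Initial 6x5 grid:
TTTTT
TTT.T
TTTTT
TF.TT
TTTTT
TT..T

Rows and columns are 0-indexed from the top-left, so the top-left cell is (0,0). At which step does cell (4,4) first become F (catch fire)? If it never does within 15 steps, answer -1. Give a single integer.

Step 1: cell (4,4)='T' (+3 fires, +1 burnt)
Step 2: cell (4,4)='T' (+6 fires, +3 burnt)
Step 3: cell (4,4)='T' (+6 fires, +6 burnt)
Step 4: cell (4,4)='F' (+5 fires, +6 burnt)
  -> target ignites at step 4
Step 5: cell (4,4)='.' (+4 fires, +5 burnt)
Step 6: cell (4,4)='.' (+1 fires, +4 burnt)
Step 7: cell (4,4)='.' (+0 fires, +1 burnt)
  fire out at step 7

4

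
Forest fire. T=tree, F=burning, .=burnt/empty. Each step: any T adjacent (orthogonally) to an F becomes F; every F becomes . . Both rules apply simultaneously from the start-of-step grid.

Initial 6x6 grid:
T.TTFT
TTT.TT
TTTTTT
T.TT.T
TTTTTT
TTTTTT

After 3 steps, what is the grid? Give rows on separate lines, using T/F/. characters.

Step 1: 3 trees catch fire, 1 burn out
  T.TF.F
  TTT.FT
  TTTTTT
  T.TT.T
  TTTTTT
  TTTTTT
Step 2: 3 trees catch fire, 3 burn out
  T.F...
  TTT..F
  TTTTFT
  T.TT.T
  TTTTTT
  TTTTTT
Step 3: 3 trees catch fire, 3 burn out
  T.....
  TTF...
  TTTF.F
  T.TT.T
  TTTTTT
  TTTTTT

T.....
TTF...
TTTF.F
T.TT.T
TTTTTT
TTTTTT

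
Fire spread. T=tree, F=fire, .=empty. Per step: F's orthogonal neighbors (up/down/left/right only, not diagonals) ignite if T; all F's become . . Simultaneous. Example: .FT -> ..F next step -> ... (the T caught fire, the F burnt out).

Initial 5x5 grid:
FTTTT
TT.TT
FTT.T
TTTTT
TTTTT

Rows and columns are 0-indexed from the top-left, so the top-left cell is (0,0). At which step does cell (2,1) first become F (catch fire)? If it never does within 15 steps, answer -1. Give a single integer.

Step 1: cell (2,1)='F' (+4 fires, +2 burnt)
  -> target ignites at step 1
Step 2: cell (2,1)='.' (+5 fires, +4 burnt)
Step 3: cell (2,1)='.' (+3 fires, +5 burnt)
Step 4: cell (2,1)='.' (+4 fires, +3 burnt)
Step 5: cell (2,1)='.' (+3 fires, +4 burnt)
Step 6: cell (2,1)='.' (+2 fires, +3 burnt)
Step 7: cell (2,1)='.' (+0 fires, +2 burnt)
  fire out at step 7

1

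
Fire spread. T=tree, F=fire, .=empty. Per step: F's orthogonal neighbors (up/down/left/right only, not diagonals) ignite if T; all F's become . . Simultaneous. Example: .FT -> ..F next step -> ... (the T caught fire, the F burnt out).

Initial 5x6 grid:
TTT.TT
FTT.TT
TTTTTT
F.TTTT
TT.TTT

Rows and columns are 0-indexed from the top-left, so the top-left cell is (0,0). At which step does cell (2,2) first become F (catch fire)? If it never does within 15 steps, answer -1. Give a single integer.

Step 1: cell (2,2)='T' (+4 fires, +2 burnt)
Step 2: cell (2,2)='T' (+4 fires, +4 burnt)
Step 3: cell (2,2)='F' (+2 fires, +4 burnt)
  -> target ignites at step 3
Step 4: cell (2,2)='.' (+2 fires, +2 burnt)
Step 5: cell (2,2)='.' (+2 fires, +2 burnt)
Step 6: cell (2,2)='.' (+4 fires, +2 burnt)
Step 7: cell (2,2)='.' (+4 fires, +4 burnt)
Step 8: cell (2,2)='.' (+2 fires, +4 burnt)
Step 9: cell (2,2)='.' (+0 fires, +2 burnt)
  fire out at step 9

3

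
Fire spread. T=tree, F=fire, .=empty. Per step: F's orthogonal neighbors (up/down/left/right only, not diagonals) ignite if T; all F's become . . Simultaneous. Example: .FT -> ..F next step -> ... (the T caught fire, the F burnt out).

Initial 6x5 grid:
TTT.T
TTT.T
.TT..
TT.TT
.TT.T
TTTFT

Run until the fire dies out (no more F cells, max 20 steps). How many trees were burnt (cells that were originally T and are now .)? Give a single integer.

Answer: 19

Derivation:
Step 1: +2 fires, +1 burnt (F count now 2)
Step 2: +3 fires, +2 burnt (F count now 3)
Step 3: +3 fires, +3 burnt (F count now 3)
Step 4: +2 fires, +3 burnt (F count now 2)
Step 5: +2 fires, +2 burnt (F count now 2)
Step 6: +2 fires, +2 burnt (F count now 2)
Step 7: +3 fires, +2 burnt (F count now 3)
Step 8: +2 fires, +3 burnt (F count now 2)
Step 9: +0 fires, +2 burnt (F count now 0)
Fire out after step 9
Initially T: 21, now '.': 28
Total burnt (originally-T cells now '.'): 19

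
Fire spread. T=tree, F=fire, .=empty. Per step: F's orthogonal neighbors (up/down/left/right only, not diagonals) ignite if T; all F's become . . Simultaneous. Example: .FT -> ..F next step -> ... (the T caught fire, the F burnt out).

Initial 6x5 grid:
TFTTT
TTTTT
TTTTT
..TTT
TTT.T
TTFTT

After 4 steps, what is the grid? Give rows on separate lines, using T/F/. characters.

Step 1: 6 trees catch fire, 2 burn out
  F.FTT
  TFTTT
  TTTTT
  ..TTT
  TTF.T
  TF.FT
Step 2: 8 trees catch fire, 6 burn out
  ...FT
  F.FTT
  TFTTT
  ..FTT
  TF..T
  F...F
Step 3: 7 trees catch fire, 8 burn out
  ....F
  ...FT
  F.FTT
  ...FT
  F...F
  .....
Step 4: 3 trees catch fire, 7 burn out
  .....
  ....F
  ...FT
  ....F
  .....
  .....

.....
....F
...FT
....F
.....
.....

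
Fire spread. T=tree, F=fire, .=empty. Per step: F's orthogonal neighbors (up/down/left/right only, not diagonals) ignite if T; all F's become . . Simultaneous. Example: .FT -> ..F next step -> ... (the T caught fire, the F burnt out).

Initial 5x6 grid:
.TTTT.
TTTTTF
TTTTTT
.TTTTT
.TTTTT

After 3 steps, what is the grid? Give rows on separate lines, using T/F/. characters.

Step 1: 2 trees catch fire, 1 burn out
  .TTTT.
  TTTTF.
  TTTTTF
  .TTTTT
  .TTTTT
Step 2: 4 trees catch fire, 2 burn out
  .TTTF.
  TTTF..
  TTTTF.
  .TTTTF
  .TTTTT
Step 3: 5 trees catch fire, 4 burn out
  .TTF..
  TTF...
  TTTF..
  .TTTF.
  .TTTTF

.TTF..
TTF...
TTTF..
.TTTF.
.TTTTF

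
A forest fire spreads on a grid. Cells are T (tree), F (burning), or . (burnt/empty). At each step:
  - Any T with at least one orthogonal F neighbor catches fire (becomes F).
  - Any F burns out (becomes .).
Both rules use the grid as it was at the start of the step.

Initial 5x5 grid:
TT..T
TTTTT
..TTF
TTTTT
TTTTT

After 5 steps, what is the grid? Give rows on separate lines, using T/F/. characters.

Step 1: 3 trees catch fire, 1 burn out
  TT..T
  TTTTF
  ..TF.
  TTTTF
  TTTTT
Step 2: 5 trees catch fire, 3 burn out
  TT..F
  TTTF.
  ..F..
  TTTF.
  TTTTF
Step 3: 3 trees catch fire, 5 burn out
  TT...
  TTF..
  .....
  TTF..
  TTTF.
Step 4: 3 trees catch fire, 3 burn out
  TT...
  TF...
  .....
  TF...
  TTF..
Step 5: 4 trees catch fire, 3 burn out
  TF...
  F....
  .....
  F....
  TF...

TF...
F....
.....
F....
TF...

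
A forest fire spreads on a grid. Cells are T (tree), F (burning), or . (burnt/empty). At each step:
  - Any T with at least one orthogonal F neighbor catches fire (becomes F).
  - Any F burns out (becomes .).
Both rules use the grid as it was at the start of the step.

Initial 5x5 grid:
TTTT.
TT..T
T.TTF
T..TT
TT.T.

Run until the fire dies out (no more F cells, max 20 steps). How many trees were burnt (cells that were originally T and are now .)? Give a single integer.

Answer: 6

Derivation:
Step 1: +3 fires, +1 burnt (F count now 3)
Step 2: +2 fires, +3 burnt (F count now 2)
Step 3: +1 fires, +2 burnt (F count now 1)
Step 4: +0 fires, +1 burnt (F count now 0)
Fire out after step 4
Initially T: 16, now '.': 15
Total burnt (originally-T cells now '.'): 6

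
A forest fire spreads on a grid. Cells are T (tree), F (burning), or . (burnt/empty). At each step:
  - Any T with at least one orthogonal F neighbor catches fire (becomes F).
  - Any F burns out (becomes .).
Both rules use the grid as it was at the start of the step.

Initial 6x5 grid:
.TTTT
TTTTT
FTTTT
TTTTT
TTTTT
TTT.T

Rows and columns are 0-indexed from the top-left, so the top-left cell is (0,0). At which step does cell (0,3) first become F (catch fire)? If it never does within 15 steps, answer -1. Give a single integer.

Step 1: cell (0,3)='T' (+3 fires, +1 burnt)
Step 2: cell (0,3)='T' (+4 fires, +3 burnt)
Step 3: cell (0,3)='T' (+6 fires, +4 burnt)
Step 4: cell (0,3)='T' (+6 fires, +6 burnt)
Step 5: cell (0,3)='F' (+5 fires, +6 burnt)
  -> target ignites at step 5
Step 6: cell (0,3)='.' (+2 fires, +5 burnt)
Step 7: cell (0,3)='.' (+1 fires, +2 burnt)
Step 8: cell (0,3)='.' (+0 fires, +1 burnt)
  fire out at step 8

5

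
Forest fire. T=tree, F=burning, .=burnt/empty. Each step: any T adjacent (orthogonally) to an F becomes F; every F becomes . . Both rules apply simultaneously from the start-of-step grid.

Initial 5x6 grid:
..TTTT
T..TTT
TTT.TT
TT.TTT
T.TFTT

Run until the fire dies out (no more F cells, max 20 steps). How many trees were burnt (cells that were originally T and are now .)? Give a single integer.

Step 1: +3 fires, +1 burnt (F count now 3)
Step 2: +2 fires, +3 burnt (F count now 2)
Step 3: +2 fires, +2 burnt (F count now 2)
Step 4: +2 fires, +2 burnt (F count now 2)
Step 5: +3 fires, +2 burnt (F count now 3)
Step 6: +2 fires, +3 burnt (F count now 2)
Step 7: +1 fires, +2 burnt (F count now 1)
Step 8: +0 fires, +1 burnt (F count now 0)
Fire out after step 8
Initially T: 22, now '.': 23
Total burnt (originally-T cells now '.'): 15

Answer: 15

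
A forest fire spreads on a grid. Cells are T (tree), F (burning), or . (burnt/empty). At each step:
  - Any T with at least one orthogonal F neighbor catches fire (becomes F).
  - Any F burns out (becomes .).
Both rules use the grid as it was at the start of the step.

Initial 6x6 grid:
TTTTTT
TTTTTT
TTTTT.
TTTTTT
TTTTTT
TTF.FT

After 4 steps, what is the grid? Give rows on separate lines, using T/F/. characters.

Step 1: 4 trees catch fire, 2 burn out
  TTTTTT
  TTTTTT
  TTTTT.
  TTTTTT
  TTFTFT
  TF...F
Step 2: 6 trees catch fire, 4 burn out
  TTTTTT
  TTTTTT
  TTTTT.
  TTFTFT
  TF.F.F
  F.....
Step 3: 6 trees catch fire, 6 burn out
  TTTTTT
  TTTTTT
  TTFTF.
  TF.F.F
  F.....
  ......
Step 4: 5 trees catch fire, 6 burn out
  TTTTTT
  TTFTFT
  TF.F..
  F.....
  ......
  ......

TTTTTT
TTFTFT
TF.F..
F.....
......
......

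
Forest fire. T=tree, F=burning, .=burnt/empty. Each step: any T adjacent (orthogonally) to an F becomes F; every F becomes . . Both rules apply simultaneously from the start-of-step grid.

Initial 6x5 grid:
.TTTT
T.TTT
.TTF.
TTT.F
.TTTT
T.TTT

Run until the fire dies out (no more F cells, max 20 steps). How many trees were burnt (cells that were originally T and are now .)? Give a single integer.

Step 1: +3 fires, +2 burnt (F count now 3)
Step 2: +7 fires, +3 burnt (F count now 7)
Step 3: +5 fires, +7 burnt (F count now 5)
Step 4: +4 fires, +5 burnt (F count now 4)
Step 5: +0 fires, +4 burnt (F count now 0)
Fire out after step 5
Initially T: 21, now '.': 28
Total burnt (originally-T cells now '.'): 19

Answer: 19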